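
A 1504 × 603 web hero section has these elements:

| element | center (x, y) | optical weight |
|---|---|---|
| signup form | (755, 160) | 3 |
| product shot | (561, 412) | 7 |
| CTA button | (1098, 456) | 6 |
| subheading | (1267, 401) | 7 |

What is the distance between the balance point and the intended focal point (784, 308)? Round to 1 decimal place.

Weights sum to 3 + 7 + 6 + 7 = 23.
Σw·x = 3·755 + 7·561 + 6·1098 + 7·1267 = 21649, so x̄ = 21649/23 ≈ 941.26.
Σw·y = 3·160 + 7·412 + 6·456 + 7·401 = 8907, so ȳ = 8907/23 ≈ 387.26.
Relative to (784, 308): Δ = (157.26, 79.26); |Δ| = √(157.26² + 79.26²) ≈ 176.11.

≈ 176.1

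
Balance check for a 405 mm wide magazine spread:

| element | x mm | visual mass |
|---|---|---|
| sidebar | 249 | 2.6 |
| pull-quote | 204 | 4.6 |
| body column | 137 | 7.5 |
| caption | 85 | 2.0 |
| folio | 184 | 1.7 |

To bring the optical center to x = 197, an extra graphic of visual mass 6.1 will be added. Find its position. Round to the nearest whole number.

x ≈ 284

With the extra graphic, Σw becomes 2.6 + 4.6 + 7.5 + 2.0 + 1.7 + 6.1 = 24.5.
Along x: (3096.1 + 6.1·x) / 24.5 = 197 (existing moment 2.6·249 + 4.6·204 + 7.5·137 + 2.0·85 + 1.7·184 = 3096.1) ⇒ x = (4826.5 − 3096.1) / 6.1 ≈ 283.67.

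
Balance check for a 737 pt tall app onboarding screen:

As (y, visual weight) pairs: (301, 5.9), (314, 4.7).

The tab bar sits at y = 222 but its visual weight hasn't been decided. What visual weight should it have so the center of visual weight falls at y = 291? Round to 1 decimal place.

Fixed elements: Σw = 5.9 + 4.7 = 10.6, Σw·y = 5.9·301 + 4.7·314 = 3251.7.
Set Σw·y/Σw = 291: (3251.7 + 222w) = 291·(10.6 + w).
Rearranging, w·(222 − 291) = 291·10.6 − 3251.7 = -167.1, so w ≈ -167.1/-69 = 2.42.

w ≈ 2.4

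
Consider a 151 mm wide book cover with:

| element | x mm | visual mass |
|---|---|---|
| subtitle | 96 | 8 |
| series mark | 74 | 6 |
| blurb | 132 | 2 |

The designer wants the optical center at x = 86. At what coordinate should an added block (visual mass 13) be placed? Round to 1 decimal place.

x ≈ 78.3

With the added block, Σw becomes 8 + 6 + 2 + 13 = 29.
Along x: (1476 + 13·x) / 29 = 86 (existing moment 8·96 + 6·74 + 2·132 = 1476) ⇒ x = (2494 − 1476) / 13 ≈ 78.31.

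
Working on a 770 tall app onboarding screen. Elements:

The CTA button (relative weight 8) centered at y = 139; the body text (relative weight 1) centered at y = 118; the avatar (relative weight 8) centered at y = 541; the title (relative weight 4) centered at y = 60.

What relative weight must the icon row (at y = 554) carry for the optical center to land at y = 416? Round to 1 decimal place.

w ≈ 21.3

Fixed elements: Σw = 8 + 1 + 8 + 4 = 21, Σw·y = 8·139 + 1·118 + 8·541 + 4·60 = 5798.
Set Σw·y/Σw = 416: (5798 + 554w) = 416·(21 + w).
Rearranging, w·(554 − 416) = 416·21 − 5798 = 2938, so w ≈ 2938/138 = 21.29.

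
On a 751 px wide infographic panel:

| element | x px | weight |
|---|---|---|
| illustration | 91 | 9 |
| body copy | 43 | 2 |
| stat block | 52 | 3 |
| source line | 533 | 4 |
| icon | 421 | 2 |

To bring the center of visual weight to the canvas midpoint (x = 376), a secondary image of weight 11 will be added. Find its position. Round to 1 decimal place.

x ≈ 692.8

New total weight: (9 + 2 + 3 + 4 + 2) + 11 = 31.
x: need Σw·x = 31·376 = 11656. Existing = 9·91 + 2·43 + 3·52 + 4·533 + 2·421 = 4035. Remainder 7621 / 11 ≈ 692.82.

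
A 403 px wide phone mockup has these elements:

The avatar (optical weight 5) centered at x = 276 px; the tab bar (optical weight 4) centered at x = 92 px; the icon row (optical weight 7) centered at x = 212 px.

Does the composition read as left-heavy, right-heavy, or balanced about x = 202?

Weights sum to 5 + 4 + 7 = 16.
x-moment: 5·276 + 4·92 + 7·212 = 3232; centroid 3232/16 ≈ 202.00.
That equals the midline 202 — balanced.

balanced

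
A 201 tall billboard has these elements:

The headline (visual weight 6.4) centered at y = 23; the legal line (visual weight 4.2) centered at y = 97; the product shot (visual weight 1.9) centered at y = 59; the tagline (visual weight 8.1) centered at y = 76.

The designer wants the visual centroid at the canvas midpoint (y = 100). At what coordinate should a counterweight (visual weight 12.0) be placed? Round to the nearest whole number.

y ≈ 165

After adding the counterweight, total weight = 6.4 + 4.2 + 1.9 + 8.1 + 12.0 = 32.6.
y: need Σw·y = 32.6·100 = 3260.0. Existing = 6.4·23 + 4.2·97 + 1.9·59 + 8.1·76 = 1282.3. Remainder 1977.7 / 12.0 ≈ 164.81.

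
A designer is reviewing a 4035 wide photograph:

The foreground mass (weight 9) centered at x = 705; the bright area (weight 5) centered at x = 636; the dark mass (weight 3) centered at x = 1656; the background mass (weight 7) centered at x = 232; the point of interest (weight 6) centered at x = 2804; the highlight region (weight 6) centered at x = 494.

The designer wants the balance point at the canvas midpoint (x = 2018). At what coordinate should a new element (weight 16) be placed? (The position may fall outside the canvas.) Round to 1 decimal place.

With the new element, Σw becomes 9 + 5 + 3 + 7 + 6 + 6 + 16 = 52.
x: target moment 52×2018 = 104936; current 9·705 + 5·636 + 3·1656 + 7·232 + 6·2804 + 6·494 = 35905; the new element supplies 69031, so x = 69031/16 ≈ 4314.44.

x ≈ 4314.4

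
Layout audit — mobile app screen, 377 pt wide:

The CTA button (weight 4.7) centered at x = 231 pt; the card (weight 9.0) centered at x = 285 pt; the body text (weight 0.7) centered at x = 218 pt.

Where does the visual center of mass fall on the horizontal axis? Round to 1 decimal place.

x ≈ 264.1

Σw = 4.7 + 9.0 + 0.7 = 14.4.
x: (4.7·231 + 9.0·285 + 0.7·218) / 14.4 = 3803.3 / 14.4 ≈ 264.12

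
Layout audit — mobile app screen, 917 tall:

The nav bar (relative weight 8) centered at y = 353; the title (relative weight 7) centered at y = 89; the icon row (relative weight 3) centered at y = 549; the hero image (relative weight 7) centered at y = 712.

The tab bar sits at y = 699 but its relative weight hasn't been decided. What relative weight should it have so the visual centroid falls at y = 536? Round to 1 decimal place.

w ≈ 20.4

Known weights sum to 8 + 7 + 3 + 7 = 25; their moment is 8·353 + 7·89 + 3·549 + 7·712 = 10078.
Balance at y = 536 requires (10078 + w·699) / (25 + w) = 536.
Solving: w = (536·25 − 10078) / (699 − 536) = 3322 / 163 ≈ 20.38.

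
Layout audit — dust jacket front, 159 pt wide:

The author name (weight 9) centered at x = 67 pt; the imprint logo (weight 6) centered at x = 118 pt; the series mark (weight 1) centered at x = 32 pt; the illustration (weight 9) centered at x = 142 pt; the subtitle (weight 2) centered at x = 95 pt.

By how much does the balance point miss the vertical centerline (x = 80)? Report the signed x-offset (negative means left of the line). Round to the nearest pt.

Σw = 9 + 6 + 1 + 9 + 2 = 27.
Σw·x = 9·67 + 6·118 + 1·32 + 9·142 + 2·95 = 2811, so x̄ = 2811/27 ≈ 104.11.
Offset from x = 80: 104.11 − 80 ≈ 24.11.

≈ 24 pt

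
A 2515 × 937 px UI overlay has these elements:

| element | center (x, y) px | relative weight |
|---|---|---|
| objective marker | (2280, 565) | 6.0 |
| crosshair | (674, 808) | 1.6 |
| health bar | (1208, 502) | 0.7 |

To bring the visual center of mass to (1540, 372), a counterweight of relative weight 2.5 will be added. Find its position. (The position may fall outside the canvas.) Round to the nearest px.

With the counterweight, Σw becomes 6.0 + 1.6 + 0.7 + 2.5 = 10.8.
x: need Σw·x = 10.8·1540 = 16632.0. Existing = 6.0·2280 + 1.6·674 + 0.7·1208 = 15604.0. Remainder 1028.0 / 2.5 ≈ 411.20.
y: need Σw·y = 10.8·372 = 4017.6. Existing = 6.0·565 + 1.6·808 + 0.7·502 = 5034.2. Remainder -1016.6 / 2.5 ≈ -406.64.

(411, -407)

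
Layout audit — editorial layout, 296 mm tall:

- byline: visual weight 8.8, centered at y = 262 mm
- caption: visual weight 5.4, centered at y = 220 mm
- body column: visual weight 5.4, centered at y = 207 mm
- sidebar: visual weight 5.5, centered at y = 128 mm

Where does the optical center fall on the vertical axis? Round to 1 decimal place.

Total weight = 8.8 + 5.4 + 5.4 + 5.5 = 25.1.
Σw·y = 8.8·262 + 5.4·220 + 5.4·207 + 5.5·128 = 5315.4, so ȳ = 5315.4/25.1 ≈ 211.77.

y ≈ 211.8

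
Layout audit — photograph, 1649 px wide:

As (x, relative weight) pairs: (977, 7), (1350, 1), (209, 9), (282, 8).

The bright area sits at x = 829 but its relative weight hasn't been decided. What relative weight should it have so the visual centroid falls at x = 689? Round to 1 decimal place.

Fixed elements: Σw = 7 + 1 + 9 + 8 = 25, Σw·x = 7·977 + 1·1350 + 9·209 + 8·282 = 12326.
For the centroid to hit 689: (12326 + w·829) / (25 + w) = 689.
Solving: w = (689·25 − 12326) / (829 − 689) = 4899 / 140 ≈ 34.99.

w ≈ 35.0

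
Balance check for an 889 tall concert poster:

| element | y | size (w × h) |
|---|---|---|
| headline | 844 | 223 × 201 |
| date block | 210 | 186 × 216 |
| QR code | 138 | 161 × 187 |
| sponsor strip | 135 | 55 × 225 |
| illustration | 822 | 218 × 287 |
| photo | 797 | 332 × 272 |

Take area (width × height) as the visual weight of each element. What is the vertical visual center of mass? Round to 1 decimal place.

y ≈ 626.0

Areas → weights: headline 223·201 = 44823, date block 186·216 = 40176, QR code 161·187 = 30107, sponsor strip 55·225 = 12375, illustration 218·287 = 62566, photo 332·272 = 90304; Σw = 280351.
y: (44823·844 + 40176·210 + 30107·138 + 12375·135 + 62566·822 + 90304·797) / 280351 = 175494503 / 280351 ≈ 625.98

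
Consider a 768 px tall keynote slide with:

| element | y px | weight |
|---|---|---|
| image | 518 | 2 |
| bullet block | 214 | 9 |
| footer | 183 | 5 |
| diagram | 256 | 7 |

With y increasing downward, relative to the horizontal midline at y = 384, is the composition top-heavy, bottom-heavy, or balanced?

Weights sum to 2 + 9 + 5 + 7 = 23.
Σw·y = 2·518 + 9·214 + 5·183 + 7·256 = 5669, so ȳ = 5669/23 ≈ 246.48.
Since 246.5 is above (smaller y than) 384, the composition reads top-heavy.

top-heavy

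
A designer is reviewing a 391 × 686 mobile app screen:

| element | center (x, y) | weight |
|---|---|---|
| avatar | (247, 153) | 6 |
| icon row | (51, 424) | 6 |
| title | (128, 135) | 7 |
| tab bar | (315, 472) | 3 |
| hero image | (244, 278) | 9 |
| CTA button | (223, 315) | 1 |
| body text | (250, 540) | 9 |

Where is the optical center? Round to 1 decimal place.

Weights sum to 6 + 6 + 7 + 3 + 9 + 1 + 9 = 41.
Σw·x = 8298; x̄ = 8298/41 ≈ 202.39.
y: moment 13500 / weight 41 ≈ 329.27

(202.4, 329.3)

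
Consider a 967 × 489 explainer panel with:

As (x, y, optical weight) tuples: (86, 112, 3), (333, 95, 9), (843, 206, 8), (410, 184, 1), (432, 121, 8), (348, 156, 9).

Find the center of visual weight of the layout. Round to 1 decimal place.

(447.3, 142.0)

Total weight = 3 + 9 + 8 + 1 + 8 + 9 = 38.
x: moment 16997 / weight 38 ≈ 447.29
Σw·y = 5395; ȳ = 5395/38 ≈ 141.97.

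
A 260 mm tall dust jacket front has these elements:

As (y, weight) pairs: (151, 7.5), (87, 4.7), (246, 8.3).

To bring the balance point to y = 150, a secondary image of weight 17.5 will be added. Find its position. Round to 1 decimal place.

y ≈ 121.0

New total weight: (7.5 + 4.7 + 8.3) + 17.5 = 38.0.
y: target moment 38.0×150 = 5700.0; current 7.5·151 + 4.7·87 + 8.3·246 = 3583.2; the secondary image supplies 2116.8, so y = 2116.8/17.5 ≈ 120.96.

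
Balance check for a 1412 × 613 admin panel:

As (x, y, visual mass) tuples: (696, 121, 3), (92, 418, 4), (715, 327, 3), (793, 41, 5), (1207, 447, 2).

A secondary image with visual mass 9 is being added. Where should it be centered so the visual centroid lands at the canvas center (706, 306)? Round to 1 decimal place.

New total weight: (3 + 4 + 3 + 5 + 2) + 9 = 26.
x: target moment 26×706 = 18356; current 3·696 + 4·92 + 3·715 + 5·793 + 2·1207 = 10980; the secondary image supplies 7376, so x = 7376/9 ≈ 819.56.
y: target moment 26×306 = 7956; current 3·121 + 4·418 + 3·327 + 5·41 + 2·447 = 4115; the secondary image supplies 3841, so y = 3841/9 ≈ 426.78.

(819.6, 426.8)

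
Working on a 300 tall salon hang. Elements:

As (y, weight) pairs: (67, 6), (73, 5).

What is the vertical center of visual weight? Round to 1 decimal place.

Total weight = 6 + 5 = 11.
y-moment: 6·67 + 5·73 = 767; centroid 767/11 ≈ 69.73.

y ≈ 69.7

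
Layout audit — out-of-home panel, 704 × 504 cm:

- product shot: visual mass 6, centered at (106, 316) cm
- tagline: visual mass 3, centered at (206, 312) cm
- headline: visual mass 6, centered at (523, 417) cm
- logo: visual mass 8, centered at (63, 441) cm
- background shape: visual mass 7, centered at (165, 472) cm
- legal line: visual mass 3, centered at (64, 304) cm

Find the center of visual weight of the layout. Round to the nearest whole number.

Weights sum to 6 + 3 + 6 + 8 + 7 + 3 = 33.
x: (6·106 + 3·206 + 6·523 + 8·63 + 7·165 + 3·64) / 33 = 6243 / 33 ≈ 189.18
y: (6·316 + 3·312 + 6·417 + 8·441 + 7·472 + 3·304) / 33 = 13078 / 33 ≈ 396.30

(189, 396)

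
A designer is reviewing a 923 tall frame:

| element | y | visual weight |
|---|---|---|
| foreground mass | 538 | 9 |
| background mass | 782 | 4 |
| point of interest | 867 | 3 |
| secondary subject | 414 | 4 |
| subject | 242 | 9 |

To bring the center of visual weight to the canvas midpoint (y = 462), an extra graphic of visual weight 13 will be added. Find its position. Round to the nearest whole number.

New total weight: (9 + 4 + 3 + 4 + 9) + 13 = 42.
y: need Σw·y = 42·462 = 19404. Existing = 9·538 + 4·782 + 3·867 + 4·414 + 9·242 = 14405. Remainder 4999 / 13 ≈ 384.54.

y ≈ 385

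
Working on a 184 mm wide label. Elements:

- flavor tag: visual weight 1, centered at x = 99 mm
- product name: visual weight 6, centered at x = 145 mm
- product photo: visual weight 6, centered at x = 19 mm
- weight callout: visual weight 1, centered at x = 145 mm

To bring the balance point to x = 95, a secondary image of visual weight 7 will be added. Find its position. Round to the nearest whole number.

x ≈ 110

With the secondary image, Σw becomes 1 + 6 + 6 + 1 + 7 = 21.
x: need Σw·x = 21·95 = 1995. Existing = 1·99 + 6·145 + 6·19 + 1·145 = 1228. Remainder 767 / 7 ≈ 109.57.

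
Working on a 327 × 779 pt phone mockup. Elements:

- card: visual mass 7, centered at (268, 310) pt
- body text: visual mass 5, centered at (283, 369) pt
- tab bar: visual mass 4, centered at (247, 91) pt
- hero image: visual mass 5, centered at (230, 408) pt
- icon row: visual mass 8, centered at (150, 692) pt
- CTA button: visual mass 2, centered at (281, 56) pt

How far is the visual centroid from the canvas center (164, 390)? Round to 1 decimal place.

≈ 68.0 pt

Σw = 7 + 5 + 4 + 5 + 8 + 2 = 31.
x: moment 7191 / weight 31 ≈ 231.97
Σw·y = 12067; ȳ = 12067/31 ≈ 389.26.
Offset from (164, 390): Δx ≈ 67.97, Δy ≈ -0.74; distance = √(Δx² + Δy²) ≈ 67.97.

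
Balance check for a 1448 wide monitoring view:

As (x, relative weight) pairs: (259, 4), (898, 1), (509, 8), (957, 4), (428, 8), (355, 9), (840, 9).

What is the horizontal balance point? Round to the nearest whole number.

Total weight = 4 + 1 + 8 + 4 + 8 + 9 + 9 = 43.
x-moment: 4·259 + 1·898 + 8·509 + 4·957 + 8·428 + 9·355 + 9·840 = 24013; centroid 24013/43 ≈ 558.44.

x ≈ 558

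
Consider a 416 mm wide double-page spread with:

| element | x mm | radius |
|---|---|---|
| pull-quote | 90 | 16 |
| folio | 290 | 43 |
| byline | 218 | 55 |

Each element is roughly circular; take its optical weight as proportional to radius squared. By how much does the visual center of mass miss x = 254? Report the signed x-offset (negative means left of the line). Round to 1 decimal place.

r² weights: pull-quote 16² = 256, folio 43² = 1849, byline 55² = 3025. Total = 5130.
x: (256·90 + 1849·290 + 3025·218) / 5130 = 1218700 / 5130 ≈ 237.56
Against x = 254, that's 237.56 − 254 = -16.44.

≈ -16.4 mm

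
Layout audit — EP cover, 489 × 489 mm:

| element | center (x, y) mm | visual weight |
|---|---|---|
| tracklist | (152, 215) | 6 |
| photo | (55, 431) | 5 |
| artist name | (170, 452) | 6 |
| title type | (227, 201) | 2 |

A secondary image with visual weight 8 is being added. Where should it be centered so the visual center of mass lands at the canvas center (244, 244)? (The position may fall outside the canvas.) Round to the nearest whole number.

(491, 4)

After adding the secondary image, total weight = 6 + 5 + 6 + 2 + 8 = 27.
Along x: (2661 + 8·x) / 27 = 244 (existing moment 6·152 + 5·55 + 6·170 + 2·227 = 2661) ⇒ x = (6588 − 2661) / 8 ≈ 490.88.
Along y: (6559 + 8·y) / 27 = 244 (existing moment 6·215 + 5·431 + 6·452 + 2·201 = 6559) ⇒ y = (6588 − 6559) / 8 ≈ 3.62.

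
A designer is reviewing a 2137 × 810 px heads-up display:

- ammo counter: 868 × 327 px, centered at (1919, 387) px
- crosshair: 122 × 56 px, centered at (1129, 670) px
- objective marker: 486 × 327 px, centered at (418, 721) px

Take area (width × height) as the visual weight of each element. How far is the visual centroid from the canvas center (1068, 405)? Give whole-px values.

Areas → weights: ammo counter 868·327 = 283836, crosshair 122·56 = 6832, objective marker 486·327 = 158922; Σw = 449590.
x: (283836·1919 + 6832·1129 + 158922·418) / 449590 = 618824008 / 449590 ≈ 1376.42
y: (283836·387 + 6832·670 + 158922·721) / 449590 = 229004734 / 449590 ≈ 509.36
Offset from (1068, 405): Δx ≈ 308.42, Δy ≈ 104.36; distance = √(Δx² + Δy²) ≈ 325.60.

≈ 326 px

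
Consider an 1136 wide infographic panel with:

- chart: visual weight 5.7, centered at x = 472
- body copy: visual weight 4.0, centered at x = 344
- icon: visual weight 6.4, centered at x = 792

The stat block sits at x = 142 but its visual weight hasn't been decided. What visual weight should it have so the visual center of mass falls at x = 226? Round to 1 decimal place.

Fixed elements: Σw = 5.7 + 4.0 + 6.4 = 16.1, Σw·x = 5.7·472 + 4.0·344 + 6.4·792 = 9135.2.
For the centroid to hit 226: (9135.2 + w·142) / (16.1 + w) = 226.
Rearranging, w·(142 − 226) = 226·16.1 − 9135.2 = -5496.6, so w ≈ -5496.6/-84 = 65.44.

w ≈ 65.4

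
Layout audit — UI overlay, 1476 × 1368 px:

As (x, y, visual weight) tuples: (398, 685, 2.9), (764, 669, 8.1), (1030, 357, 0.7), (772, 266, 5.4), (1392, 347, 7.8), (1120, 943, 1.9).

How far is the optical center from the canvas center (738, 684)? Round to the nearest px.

Weights sum to 2.9 + 8.1 + 0.7 + 5.4 + 7.8 + 1.9 = 26.8.
Σw·x = 25218.0; x̄ = 25218.0/26.8 ≈ 940.97.
y: moment 13590.0 / weight 26.8 ≈ 507.09
Offset from (738, 684): Δx ≈ 202.97, Δy ≈ -176.91; distance = √(Δx² + Δy²) ≈ 269.25.

≈ 269 px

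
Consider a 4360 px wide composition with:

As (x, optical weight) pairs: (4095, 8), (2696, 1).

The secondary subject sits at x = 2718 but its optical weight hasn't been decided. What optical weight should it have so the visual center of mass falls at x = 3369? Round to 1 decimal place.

w ≈ 7.9

Known weights sum to 8 + 1 = 9; their moment is 8·4095 + 1·2696 = 35456.
For the centroid to hit 3369: (35456 + w·2718) / (9 + w) = 3369.
Rearranging, w·(2718 − 3369) = 3369·9 − 35456 = -5135, so w ≈ -5135/-651 = 7.89.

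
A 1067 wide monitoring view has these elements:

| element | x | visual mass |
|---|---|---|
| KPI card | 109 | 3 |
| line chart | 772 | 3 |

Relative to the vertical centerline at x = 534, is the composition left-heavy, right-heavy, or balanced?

Weights sum to 3 + 3 = 6.
x: (3·109 + 3·772) / 6 = 2643 / 6 ≈ 440.50
440.5 vs midline 534 → left-heavy.

left-heavy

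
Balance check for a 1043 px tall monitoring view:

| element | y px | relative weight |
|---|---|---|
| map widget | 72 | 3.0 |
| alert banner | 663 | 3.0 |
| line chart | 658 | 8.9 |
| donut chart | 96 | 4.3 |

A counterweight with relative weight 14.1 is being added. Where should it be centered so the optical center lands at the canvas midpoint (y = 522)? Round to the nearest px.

With the counterweight, Σw becomes 3.0 + 3.0 + 8.9 + 4.3 + 14.1 = 33.3.
Along y: (8474.0 + 14.1·y) / 33.3 = 522 (existing moment 3.0·72 + 3.0·663 + 8.9·658 + 4.3·96 = 8474.0) ⇒ y = (17382.6 − 8474.0) / 14.1 ≈ 631.82.

y ≈ 632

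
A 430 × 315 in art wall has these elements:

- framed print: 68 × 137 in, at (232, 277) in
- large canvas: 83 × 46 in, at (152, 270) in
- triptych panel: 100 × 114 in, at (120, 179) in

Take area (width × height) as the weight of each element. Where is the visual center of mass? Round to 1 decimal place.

(167.5, 230.4)

Taking area as weight: framed print 68·137 = 9316, large canvas 83·46 = 3818, triptych panel 100·114 = 11400. Sum 24534.
Σw·x = 9316·232 + 3818·152 + 11400·120 = 4109648, so x̄ = 4109648/24534 ≈ 167.51.
Σw·y = 9316·277 + 3818·270 + 11400·179 = 5651992, so ȳ = 5651992/24534 ≈ 230.37.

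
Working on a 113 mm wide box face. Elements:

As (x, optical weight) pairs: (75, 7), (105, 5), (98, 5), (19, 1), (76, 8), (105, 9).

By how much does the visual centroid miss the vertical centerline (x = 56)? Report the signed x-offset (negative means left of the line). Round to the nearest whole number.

≈ 33 mm

Total weight = 7 + 5 + 5 + 1 + 8 + 9 = 35.
Σw·x = 3112; x̄ = 3112/35 ≈ 88.91.
Against x = 56, that's 88.91 − 56 = 32.91.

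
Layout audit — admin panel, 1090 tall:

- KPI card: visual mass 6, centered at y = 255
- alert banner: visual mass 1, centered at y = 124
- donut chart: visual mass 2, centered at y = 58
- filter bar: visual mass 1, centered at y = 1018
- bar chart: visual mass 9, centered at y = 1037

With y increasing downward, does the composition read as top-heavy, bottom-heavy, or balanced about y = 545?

Weights sum to 6 + 1 + 2 + 1 + 9 = 19.
Σw·y = 6·255 + 1·124 + 2·58 + 1·1018 + 9·1037 = 12121, so ȳ = 12121/19 ≈ 637.95.
Since 637.9 is below (larger y than) 545, the composition reads bottom-heavy.

bottom-heavy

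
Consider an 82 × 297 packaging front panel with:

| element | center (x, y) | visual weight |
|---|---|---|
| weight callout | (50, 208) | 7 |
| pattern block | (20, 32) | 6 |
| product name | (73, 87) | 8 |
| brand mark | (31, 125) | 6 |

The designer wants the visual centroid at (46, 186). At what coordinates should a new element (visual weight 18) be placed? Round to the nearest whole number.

(46, 293)

With the new element, Σw becomes 7 + 6 + 8 + 6 + 18 = 45.
x: target moment 45×46 = 2070; current 7·50 + 6·20 + 8·73 + 6·31 = 1240; the new element supplies 830, so x = 830/18 ≈ 46.11.
y: target moment 45×186 = 8370; current 7·208 + 6·32 + 8·87 + 6·125 = 3094; the new element supplies 5276, so y = 5276/18 ≈ 293.11.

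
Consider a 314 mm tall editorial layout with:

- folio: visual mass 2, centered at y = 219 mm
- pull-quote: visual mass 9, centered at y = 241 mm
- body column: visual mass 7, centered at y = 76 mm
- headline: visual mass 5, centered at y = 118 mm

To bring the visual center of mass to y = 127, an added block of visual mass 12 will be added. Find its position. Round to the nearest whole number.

With the added block, Σw becomes 2 + 9 + 7 + 5 + 12 = 35.
Along y: (3729 + 12·y) / 35 = 127 (existing moment 2·219 + 9·241 + 7·76 + 5·118 = 3729) ⇒ y = (4445 − 3729) / 12 ≈ 59.67.

y ≈ 60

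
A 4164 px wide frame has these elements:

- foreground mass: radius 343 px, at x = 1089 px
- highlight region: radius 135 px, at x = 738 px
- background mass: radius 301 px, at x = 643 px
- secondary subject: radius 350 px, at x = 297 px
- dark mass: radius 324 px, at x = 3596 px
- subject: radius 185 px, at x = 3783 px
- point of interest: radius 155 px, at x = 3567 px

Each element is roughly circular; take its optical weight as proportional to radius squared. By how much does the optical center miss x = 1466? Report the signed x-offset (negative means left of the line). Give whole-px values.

≈ 152 px

r² weights: foreground mass 343² = 117649, highlight region 135² = 18225, background mass 301² = 90601, secondary subject 350² = 122500, dark mass 324² = 104976, subject 185² = 34225, point of interest 155² = 24025. Total = 512201.
x: moment 828872800 / weight 512201 ≈ 1618.26
Offset from x = 1466: 1618.26 − 1466 ≈ 152.26.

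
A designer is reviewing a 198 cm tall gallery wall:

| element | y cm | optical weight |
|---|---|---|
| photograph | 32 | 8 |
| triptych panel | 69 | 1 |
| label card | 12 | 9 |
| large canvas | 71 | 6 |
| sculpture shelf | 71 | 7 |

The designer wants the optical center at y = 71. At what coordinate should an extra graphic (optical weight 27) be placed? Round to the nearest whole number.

y ≈ 102

New total weight: (8 + 1 + 9 + 6 + 7) + 27 = 58.
Along y: (1356 + 27·y) / 58 = 71 (existing moment 8·32 + 1·69 + 9·12 + 6·71 + 7·71 = 1356) ⇒ y = (4118 − 1356) / 27 ≈ 102.30.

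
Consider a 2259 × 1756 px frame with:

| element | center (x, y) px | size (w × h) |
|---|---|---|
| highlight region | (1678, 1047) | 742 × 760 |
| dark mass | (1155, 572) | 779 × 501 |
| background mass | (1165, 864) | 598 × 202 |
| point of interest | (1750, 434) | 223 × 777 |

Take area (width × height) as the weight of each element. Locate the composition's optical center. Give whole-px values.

(1475, 796)

Taking area as weight: highlight region 742·760 = 563920, dark mass 779·501 = 390279, background mass 598·202 = 120796, point of interest 223·777 = 173271. Sum 1248266.
x-moment: 563920·1678 + 390279·1155 + 120796·1165 + 173271·1750 = 1840981595; centroid 1840981595/1248266 ≈ 1474.83.
y-moment: 563920·1047 + 390279·572 + 120796·864 + 173271·434 = 993231186; centroid 993231186/1248266 ≈ 795.69.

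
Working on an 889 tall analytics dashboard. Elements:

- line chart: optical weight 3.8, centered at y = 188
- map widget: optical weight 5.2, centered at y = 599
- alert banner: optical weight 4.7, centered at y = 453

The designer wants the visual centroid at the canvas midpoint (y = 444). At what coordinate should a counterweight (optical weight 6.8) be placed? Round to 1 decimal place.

y ≈ 462.3

With the counterweight, Σw becomes 3.8 + 5.2 + 4.7 + 6.8 = 20.5.
y: need Σw·y = 20.5·444 = 9102.0. Existing = 3.8·188 + 5.2·599 + 4.7·453 = 5958.3. Remainder 3143.7 / 6.8 ≈ 462.31.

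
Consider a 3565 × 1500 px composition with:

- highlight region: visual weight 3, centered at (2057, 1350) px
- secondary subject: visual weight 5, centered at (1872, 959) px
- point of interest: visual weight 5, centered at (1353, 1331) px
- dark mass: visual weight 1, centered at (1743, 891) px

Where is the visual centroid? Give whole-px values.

Weights sum to 3 + 5 + 5 + 1 = 14.
x: (3·2057 + 5·1872 + 5·1353 + 1·1743) / 14 = 24039 / 14 ≈ 1717.07
y: (3·1350 + 5·959 + 5·1331 + 1·891) / 14 = 16391 / 14 ≈ 1170.79

(1717, 1171)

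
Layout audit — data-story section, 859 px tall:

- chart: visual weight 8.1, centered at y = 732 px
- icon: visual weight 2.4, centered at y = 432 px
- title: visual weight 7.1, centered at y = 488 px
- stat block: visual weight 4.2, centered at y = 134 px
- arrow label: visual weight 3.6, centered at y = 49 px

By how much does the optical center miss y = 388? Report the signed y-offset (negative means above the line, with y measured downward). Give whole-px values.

Total weight = 8.1 + 2.4 + 7.1 + 4.2 + 3.6 = 25.4.
Σw·y = 8.1·732 + 2.4·432 + 7.1·488 + 4.2·134 + 3.6·49 = 11170.0, so ȳ = 11170.0/25.4 ≈ 439.76.
Offset from y = 388: 439.76 − 388 ≈ 51.76.

≈ 52 px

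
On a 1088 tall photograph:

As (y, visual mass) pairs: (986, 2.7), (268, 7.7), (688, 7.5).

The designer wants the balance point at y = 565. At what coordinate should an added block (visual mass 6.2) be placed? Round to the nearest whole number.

y ≈ 602

After adding the added block, total weight = 2.7 + 7.7 + 7.5 + 6.2 = 24.1.
Along y: (9885.8 + 6.2·y) / 24.1 = 565 (existing moment 2.7·986 + 7.7·268 + 7.5·688 = 9885.8) ⇒ y = (13616.5 − 9885.8) / 6.2 ≈ 601.73.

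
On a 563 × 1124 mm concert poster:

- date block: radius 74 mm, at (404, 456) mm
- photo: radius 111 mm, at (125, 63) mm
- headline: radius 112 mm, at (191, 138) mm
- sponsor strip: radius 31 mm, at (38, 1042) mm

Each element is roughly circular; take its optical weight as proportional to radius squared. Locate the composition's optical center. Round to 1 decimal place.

(197.6, 191.9)

Weights ∝ r²: date block 74² = 5476, photo 111² = 12321, headline 112² = 12544, sponsor strip 31² = 961; Σw = 31302.
x-moment: 5476·404 + 12321·125 + 12544·191 + 961·38 = 6184851; centroid 6184851/31302 ≈ 197.59.
y-moment: 5476·456 + 12321·63 + 12544·138 + 961·1042 = 6005713; centroid 6005713/31302 ≈ 191.86.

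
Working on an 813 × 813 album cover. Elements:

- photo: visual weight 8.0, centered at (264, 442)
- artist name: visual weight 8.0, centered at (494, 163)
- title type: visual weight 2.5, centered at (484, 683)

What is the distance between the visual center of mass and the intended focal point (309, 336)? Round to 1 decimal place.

≈ 86.1

Σw = 8.0 + 8.0 + 2.5 = 18.5.
x: (8.0·264 + 8.0·494 + 2.5·484) / 18.5 = 7274.0 / 18.5 ≈ 393.19
y: (8.0·442 + 8.0·163 + 2.5·683) / 18.5 = 6547.5 / 18.5 ≈ 353.92
Relative to (309, 336): Δ = (84.19, 17.92); |Δ| = √(84.19² + 17.92²) ≈ 86.08.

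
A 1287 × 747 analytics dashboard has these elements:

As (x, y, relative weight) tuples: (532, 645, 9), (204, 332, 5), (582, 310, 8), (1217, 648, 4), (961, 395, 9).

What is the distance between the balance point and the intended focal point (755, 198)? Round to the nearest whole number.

Σw = 9 + 5 + 8 + 4 + 9 = 35.
x: (9·532 + 5·204 + 8·582 + 4·1217 + 9·961) / 35 = 23981 / 35 ≈ 685.17
y: (9·645 + 5·332 + 8·310 + 4·648 + 9·395) / 35 = 16092 / 35 ≈ 459.77
Offset from (755, 198): Δx ≈ -69.83, Δy ≈ 261.77; distance = √(Δx² + Δy²) ≈ 270.92.

≈ 271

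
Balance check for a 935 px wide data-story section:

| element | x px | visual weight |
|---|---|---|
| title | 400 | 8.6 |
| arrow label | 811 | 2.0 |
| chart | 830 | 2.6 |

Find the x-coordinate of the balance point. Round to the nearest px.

Weights sum to 8.6 + 2.0 + 2.6 = 13.2.
Σw·x = 8.6·400 + 2.0·811 + 2.6·830 = 7220.0, so x̄ = 7220.0/13.2 ≈ 546.97.

x ≈ 547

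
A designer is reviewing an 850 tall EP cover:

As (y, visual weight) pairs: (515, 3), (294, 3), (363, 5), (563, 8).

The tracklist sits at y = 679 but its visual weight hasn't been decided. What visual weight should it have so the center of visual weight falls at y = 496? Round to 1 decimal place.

Known weights sum to 3 + 3 + 5 + 8 = 19; their moment is 3·515 + 3·294 + 5·363 + 8·563 = 8746.
Set Σw·y/Σw = 496: (8746 + 679w) = 496·(19 + w).
Rearranging, w·(679 − 496) = 496·19 − 8746 = 678, so w ≈ 678/183 = 3.70.

w ≈ 3.7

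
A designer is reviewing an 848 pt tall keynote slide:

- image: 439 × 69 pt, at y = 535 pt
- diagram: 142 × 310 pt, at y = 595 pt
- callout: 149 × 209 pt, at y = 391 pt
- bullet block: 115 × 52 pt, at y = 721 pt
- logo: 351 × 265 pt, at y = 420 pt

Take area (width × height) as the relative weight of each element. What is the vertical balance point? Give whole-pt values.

y ≈ 479

Taking area as weight: image 439·69 = 30291, diagram 142·310 = 44020, callout 149·209 = 31141, bullet block 115·52 = 5980, logo 351·265 = 93015. Sum 204447.
y-moment: 30291·535 + 44020·595 + 31141·391 + 5980·721 + 93015·420 = 97951596; centroid 97951596/204447 ≈ 479.11.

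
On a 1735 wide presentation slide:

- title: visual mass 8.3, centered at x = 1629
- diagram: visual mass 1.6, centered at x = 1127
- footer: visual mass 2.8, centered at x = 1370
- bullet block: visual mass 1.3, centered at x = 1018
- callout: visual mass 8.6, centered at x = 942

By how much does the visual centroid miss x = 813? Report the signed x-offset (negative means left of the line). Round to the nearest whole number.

≈ 452

Σw = 8.3 + 1.6 + 2.8 + 1.3 + 8.6 = 22.6.
x: (8.3·1629 + 1.6·1127 + 2.8·1370 + 1.3·1018 + 8.6·942) / 22.6 = 28584.5 / 22.6 ≈ 1264.80
Offset from x = 813: 1264.80 − 813 ≈ 451.80.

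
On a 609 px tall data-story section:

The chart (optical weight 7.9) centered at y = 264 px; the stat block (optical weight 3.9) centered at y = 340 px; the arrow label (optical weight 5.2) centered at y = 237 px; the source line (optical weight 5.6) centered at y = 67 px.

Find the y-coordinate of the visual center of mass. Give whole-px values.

Weights sum to 7.9 + 3.9 + 5.2 + 5.6 = 22.6.
y-moment: 7.9·264 + 3.9·340 + 5.2·237 + 5.6·67 = 5019.2; centroid 5019.2/22.6 ≈ 222.09.

y ≈ 222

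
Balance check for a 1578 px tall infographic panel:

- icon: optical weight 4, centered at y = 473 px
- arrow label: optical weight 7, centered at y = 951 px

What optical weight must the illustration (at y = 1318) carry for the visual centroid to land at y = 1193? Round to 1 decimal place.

Known weights sum to 4 + 7 = 11; their moment is 4·473 + 7·951 = 8549.
For the centroid to hit 1193: (8549 + w·1318) / (11 + w) = 1193.
Rearranging, w·(1318 − 1193) = 1193·11 − 8549 = 4574, so w ≈ 4574/125 = 36.59.

w ≈ 36.6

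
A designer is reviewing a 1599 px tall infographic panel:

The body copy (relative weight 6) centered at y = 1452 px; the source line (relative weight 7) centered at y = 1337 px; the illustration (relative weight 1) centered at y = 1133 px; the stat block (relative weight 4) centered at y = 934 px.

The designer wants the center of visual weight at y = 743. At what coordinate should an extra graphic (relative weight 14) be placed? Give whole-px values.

y ≈ 60

New total weight: (6 + 7 + 1 + 4) + 14 = 32.
Along y: (22940 + 14·y) / 32 = 743 (existing moment 6·1452 + 7·1337 + 1·1133 + 4·934 = 22940) ⇒ y = (23776 − 22940) / 14 ≈ 59.71.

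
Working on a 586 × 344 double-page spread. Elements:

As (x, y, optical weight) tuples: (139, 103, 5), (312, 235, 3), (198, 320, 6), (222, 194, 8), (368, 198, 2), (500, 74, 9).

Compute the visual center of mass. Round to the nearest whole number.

Σw = 5 + 3 + 6 + 8 + 2 + 9 = 33.
x: (5·139 + 3·312 + 6·198 + 8·222 + 2·368 + 9·500) / 33 = 9831 / 33 ≈ 297.91
y: (5·103 + 3·235 + 6·320 + 8·194 + 2·198 + 9·74) / 33 = 5754 / 33 ≈ 174.36

(298, 174)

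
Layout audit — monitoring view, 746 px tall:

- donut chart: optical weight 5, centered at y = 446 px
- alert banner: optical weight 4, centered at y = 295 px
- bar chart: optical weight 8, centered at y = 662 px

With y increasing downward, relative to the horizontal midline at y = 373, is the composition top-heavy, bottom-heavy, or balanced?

Σw = 5 + 4 + 8 = 17.
y-moment: 5·446 + 4·295 + 8·662 = 8706; centroid 8706/17 ≈ 512.12.
Since 512.1 is below (larger y than) 373, the composition reads bottom-heavy.

bottom-heavy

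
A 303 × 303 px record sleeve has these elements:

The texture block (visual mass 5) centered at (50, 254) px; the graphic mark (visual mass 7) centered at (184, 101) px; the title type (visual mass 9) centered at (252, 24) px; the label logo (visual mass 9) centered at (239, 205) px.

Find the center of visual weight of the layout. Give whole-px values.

(199, 135)

Weights sum to 5 + 7 + 9 + 9 = 30.
x-moment: 5·50 + 7·184 + 9·252 + 9·239 = 5957; centroid 5957/30 ≈ 198.57.
y-moment: 5·254 + 7·101 + 9·24 + 9·205 = 4038; centroid 4038/30 ≈ 134.60.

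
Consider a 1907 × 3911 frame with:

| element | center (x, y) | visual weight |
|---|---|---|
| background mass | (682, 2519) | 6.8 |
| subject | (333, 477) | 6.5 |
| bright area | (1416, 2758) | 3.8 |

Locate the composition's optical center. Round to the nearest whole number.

(712, 1796)

Σw = 6.8 + 6.5 + 3.8 = 17.1.
x-moment: 6.8·682 + 6.5·333 + 3.8·1416 = 12182.9; centroid 12182.9/17.1 ≈ 712.45.
y-moment: 6.8·2519 + 6.5·477 + 3.8·2758 = 30710.1; centroid 30710.1/17.1 ≈ 1795.91.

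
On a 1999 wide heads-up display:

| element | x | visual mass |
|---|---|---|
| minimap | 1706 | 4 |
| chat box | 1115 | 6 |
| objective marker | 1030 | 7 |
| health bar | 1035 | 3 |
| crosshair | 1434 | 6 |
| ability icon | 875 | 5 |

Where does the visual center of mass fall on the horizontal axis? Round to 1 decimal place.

Total weight = 4 + 6 + 7 + 3 + 6 + 5 = 31.
Σw·x = 4·1706 + 6·1115 + 7·1030 + 3·1035 + 6·1434 + 5·875 = 36808, so x̄ = 36808/31 ≈ 1187.35.

x ≈ 1187.4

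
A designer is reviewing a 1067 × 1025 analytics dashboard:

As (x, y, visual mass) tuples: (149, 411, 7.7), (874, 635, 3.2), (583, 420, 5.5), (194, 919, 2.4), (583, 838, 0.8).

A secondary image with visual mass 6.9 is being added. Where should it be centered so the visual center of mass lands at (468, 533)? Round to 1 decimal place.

(626.0, 542.3)

With the secondary image, Σw becomes 7.7 + 3.2 + 5.5 + 2.4 + 0.8 + 6.9 = 26.5.
x: need Σw·x = 26.5·468 = 12402.0. Existing = 7.7·149 + 3.2·874 + 5.5·583 + 2.4·194 + 0.8·583 = 8082.6. Remainder 4319.4 / 6.9 ≈ 626.00.
y: need Σw·y = 26.5·533 = 14124.5. Existing = 7.7·411 + 3.2·635 + 5.5·420 + 2.4·919 + 0.8·838 = 10382.7. Remainder 3741.8 / 6.9 ≈ 542.29.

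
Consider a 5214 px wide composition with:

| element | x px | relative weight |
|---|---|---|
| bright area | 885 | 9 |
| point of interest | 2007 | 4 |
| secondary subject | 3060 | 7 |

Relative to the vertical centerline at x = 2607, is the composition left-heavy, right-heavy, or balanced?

Σw = 9 + 4 + 7 = 20.
x-moment: 9·885 + 4·2007 + 7·3060 = 37413; centroid 37413/20 ≈ 1870.65.
1870.7 lies left of the midline 2607, so the layout is left-heavy.

left-heavy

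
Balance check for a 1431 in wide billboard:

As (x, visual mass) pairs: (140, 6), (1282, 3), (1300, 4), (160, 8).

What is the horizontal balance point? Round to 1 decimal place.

Σw = 6 + 3 + 4 + 8 = 21.
x-moment: 6·140 + 3·1282 + 4·1300 + 8·160 = 11166; centroid 11166/21 ≈ 531.71.

x ≈ 531.7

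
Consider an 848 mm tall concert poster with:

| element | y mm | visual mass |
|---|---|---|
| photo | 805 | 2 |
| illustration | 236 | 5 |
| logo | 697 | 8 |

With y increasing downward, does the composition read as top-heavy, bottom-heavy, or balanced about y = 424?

bottom-heavy

Σw = 2 + 5 + 8 = 15.
Σw·y = 2·805 + 5·236 + 8·697 = 8366, so ȳ = 8366/15 ≈ 557.73.
557.7 vs midline 424 → bottom-heavy.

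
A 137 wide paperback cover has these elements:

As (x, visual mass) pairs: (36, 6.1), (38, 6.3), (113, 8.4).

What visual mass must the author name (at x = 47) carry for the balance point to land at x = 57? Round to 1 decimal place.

w ≈ 22.3

Known weights sum to 6.1 + 6.3 + 8.4 = 20.8; their moment is 6.1·36 + 6.3·38 + 8.4·113 = 1408.2.
Set Σw·x/Σw = 57: (1408.2 + 47w) = 57·(20.8 + w).
So w = (57·20.8 − 1408.2)/(47 − 57) = -222.6/-10 ≈ 22.26.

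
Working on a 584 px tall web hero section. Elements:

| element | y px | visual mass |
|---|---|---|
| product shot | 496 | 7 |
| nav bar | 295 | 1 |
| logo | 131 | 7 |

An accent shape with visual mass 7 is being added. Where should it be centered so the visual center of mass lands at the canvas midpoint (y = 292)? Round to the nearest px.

y ≈ 249

New total weight: (7 + 1 + 7) + 7 = 22.
y: need Σw·y = 22·292 = 6424. Existing = 7·496 + 1·295 + 7·131 = 4684. Remainder 1740 / 7 ≈ 248.57.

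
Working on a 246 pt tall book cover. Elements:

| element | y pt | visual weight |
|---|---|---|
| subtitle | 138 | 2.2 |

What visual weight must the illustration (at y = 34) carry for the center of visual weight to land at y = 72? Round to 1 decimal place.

Known: weight 2.2 with moment 2.2·138 = 303.6.
Set Σw·y/Σw = 72: (303.6 + 34w) = 72·(2.2 + w).
So w = (72·2.2 − 303.6)/(34 − 72) = -145.2/-38 ≈ 3.82.

w ≈ 3.8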